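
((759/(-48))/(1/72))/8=-2277/16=-142.31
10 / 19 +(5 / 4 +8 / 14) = 1249 / 532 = 2.35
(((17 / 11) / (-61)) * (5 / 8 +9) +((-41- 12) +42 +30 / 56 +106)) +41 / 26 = 4301749 / 44408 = 96.87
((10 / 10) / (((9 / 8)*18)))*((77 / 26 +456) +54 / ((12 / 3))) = 24568 / 1053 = 23.33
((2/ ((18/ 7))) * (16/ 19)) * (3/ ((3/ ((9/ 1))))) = 112/ 19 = 5.89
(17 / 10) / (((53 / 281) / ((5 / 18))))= 4777 / 1908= 2.50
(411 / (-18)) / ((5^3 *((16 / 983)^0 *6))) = -137 / 4500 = -0.03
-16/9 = -1.78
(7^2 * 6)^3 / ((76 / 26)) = 165179196 / 19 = 8693641.89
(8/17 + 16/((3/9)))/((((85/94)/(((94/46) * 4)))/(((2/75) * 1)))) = 29123456/2492625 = 11.68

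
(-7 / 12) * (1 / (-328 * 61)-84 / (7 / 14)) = 23529415 / 240096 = 98.00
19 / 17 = 1.12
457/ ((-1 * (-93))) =457/ 93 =4.91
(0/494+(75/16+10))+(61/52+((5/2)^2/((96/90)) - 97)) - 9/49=-3076505/40768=-75.46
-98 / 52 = -49 / 26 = -1.88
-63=-63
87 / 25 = 3.48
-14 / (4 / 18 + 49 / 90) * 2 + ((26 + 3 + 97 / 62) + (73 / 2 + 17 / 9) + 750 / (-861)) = 58124468 / 1841679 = 31.56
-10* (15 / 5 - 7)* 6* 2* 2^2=1920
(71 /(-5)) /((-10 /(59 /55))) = 4189 /2750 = 1.52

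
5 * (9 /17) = 45 /17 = 2.65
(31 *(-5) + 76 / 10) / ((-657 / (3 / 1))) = 737 / 1095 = 0.67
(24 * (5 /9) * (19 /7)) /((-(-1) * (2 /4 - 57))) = -1520 /2373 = -0.64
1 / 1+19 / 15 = 34 / 15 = 2.27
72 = 72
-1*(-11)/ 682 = 1/ 62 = 0.02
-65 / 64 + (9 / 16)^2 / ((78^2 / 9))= -175679 / 173056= -1.02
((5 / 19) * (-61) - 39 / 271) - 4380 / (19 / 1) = -246.72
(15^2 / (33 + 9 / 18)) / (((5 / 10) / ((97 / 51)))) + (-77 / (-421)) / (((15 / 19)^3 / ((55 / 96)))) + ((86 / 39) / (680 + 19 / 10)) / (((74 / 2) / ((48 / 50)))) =875187206604634591 / 33972330297765600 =25.76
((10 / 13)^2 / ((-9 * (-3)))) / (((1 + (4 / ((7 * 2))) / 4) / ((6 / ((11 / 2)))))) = 1120 / 50193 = 0.02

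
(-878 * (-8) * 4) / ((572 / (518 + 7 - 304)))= 119408 / 11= 10855.27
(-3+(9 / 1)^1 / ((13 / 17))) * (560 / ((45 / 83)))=353248 / 39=9057.64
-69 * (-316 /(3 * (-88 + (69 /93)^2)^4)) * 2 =0.00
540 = 540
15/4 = 3.75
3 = 3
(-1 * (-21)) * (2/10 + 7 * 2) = 1491/5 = 298.20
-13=-13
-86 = -86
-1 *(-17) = 17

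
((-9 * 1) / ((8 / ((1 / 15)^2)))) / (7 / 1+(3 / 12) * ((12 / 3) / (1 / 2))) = -0.00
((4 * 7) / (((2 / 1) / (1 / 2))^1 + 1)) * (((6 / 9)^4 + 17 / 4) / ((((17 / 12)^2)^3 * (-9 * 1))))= -41316352 / 120687845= -0.34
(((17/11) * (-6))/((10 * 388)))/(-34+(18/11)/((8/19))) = 51/642625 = 0.00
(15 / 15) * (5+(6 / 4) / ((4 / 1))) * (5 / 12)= 2.24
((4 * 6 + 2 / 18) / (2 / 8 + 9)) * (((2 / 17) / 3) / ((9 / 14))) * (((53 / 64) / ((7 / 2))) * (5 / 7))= 8215 / 305694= 0.03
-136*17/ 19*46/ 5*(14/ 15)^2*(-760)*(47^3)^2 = 1797541258394258944/ 225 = 7989072259530039.75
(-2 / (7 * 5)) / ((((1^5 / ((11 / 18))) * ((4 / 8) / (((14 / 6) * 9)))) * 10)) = -11 / 75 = -0.15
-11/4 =-2.75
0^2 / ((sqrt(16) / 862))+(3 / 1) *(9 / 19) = 27 / 19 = 1.42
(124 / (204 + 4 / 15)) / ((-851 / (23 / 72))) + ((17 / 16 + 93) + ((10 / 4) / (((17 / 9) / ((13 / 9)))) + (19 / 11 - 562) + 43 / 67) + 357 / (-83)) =-165505798636859 / 353676530328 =-467.96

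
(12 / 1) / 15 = 4 / 5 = 0.80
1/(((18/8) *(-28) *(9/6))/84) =-8/9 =-0.89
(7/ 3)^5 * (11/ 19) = 184877/ 4617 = 40.04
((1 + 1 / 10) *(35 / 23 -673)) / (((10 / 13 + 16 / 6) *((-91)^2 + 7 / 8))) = -4416984 / 170164925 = -0.03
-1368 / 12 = -114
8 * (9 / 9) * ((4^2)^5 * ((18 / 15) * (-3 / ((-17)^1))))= 150994944 / 85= 1776411.11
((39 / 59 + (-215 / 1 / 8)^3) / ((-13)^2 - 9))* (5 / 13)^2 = -2931720785 / 163364864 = -17.95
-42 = -42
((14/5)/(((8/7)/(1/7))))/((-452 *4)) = -7/36160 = -0.00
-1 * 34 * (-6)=204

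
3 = 3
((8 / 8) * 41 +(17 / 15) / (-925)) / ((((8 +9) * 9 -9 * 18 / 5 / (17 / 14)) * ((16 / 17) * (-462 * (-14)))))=82199981 / 1541721535200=0.00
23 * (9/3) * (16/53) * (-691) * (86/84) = -5467192/371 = -14736.37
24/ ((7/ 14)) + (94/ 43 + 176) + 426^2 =7813194/ 43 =181702.19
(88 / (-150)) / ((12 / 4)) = -44 / 225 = -0.20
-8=-8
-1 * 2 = -2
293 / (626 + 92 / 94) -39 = -1135481 / 29468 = -38.53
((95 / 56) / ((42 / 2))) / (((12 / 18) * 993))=95 / 778512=0.00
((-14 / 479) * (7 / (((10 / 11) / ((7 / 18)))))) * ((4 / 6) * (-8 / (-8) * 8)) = -30184 / 64665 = -0.47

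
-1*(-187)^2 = -34969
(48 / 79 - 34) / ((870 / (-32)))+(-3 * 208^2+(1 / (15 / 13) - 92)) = -1487797223 / 11455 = -129881.91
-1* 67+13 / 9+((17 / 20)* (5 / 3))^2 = -9151 / 144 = -63.55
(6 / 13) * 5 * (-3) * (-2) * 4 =720 / 13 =55.38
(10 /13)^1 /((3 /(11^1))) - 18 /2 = -241 /39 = -6.18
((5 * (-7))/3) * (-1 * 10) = 350/3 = 116.67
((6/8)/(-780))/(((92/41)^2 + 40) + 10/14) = -11767/559866320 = -0.00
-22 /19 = -1.16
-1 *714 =-714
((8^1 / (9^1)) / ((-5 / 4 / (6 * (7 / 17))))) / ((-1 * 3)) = 448 / 765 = 0.59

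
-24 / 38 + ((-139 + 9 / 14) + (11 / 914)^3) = -14114639283789 / 101552408552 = -138.99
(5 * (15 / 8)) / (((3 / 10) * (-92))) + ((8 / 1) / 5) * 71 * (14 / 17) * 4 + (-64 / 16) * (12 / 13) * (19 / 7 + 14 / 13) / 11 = 151665381547 / 407046640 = 372.60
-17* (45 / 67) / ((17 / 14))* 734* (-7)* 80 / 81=28772800 / 603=47716.09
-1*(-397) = 397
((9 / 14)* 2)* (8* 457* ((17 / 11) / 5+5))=24955.76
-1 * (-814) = 814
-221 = -221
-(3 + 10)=-13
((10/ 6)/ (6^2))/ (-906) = -0.00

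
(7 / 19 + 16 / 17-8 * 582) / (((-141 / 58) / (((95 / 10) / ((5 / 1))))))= 2906699 / 799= 3637.92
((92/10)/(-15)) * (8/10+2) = -644/375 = -1.72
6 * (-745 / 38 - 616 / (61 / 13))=-1049247 / 1159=-905.30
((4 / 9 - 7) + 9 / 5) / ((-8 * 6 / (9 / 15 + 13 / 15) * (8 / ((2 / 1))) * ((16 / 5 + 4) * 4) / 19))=22363 / 933120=0.02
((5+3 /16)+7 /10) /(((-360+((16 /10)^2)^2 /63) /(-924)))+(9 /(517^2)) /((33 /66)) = 20819667309633 /1377355185184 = 15.12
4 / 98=2 / 49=0.04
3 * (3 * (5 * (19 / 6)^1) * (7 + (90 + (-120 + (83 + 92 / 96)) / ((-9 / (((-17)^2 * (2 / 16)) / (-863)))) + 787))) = 125212602145 / 994176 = 125946.11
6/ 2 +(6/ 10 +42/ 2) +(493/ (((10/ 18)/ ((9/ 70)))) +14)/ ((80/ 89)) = 4678937/ 28000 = 167.10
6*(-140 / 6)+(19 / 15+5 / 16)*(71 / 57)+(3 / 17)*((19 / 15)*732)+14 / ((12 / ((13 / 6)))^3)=7737775021 / 301397760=25.67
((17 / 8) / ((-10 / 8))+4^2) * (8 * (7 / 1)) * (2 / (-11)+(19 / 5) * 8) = 604968 / 25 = 24198.72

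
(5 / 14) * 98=35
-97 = -97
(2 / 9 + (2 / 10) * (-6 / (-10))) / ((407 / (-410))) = -574 / 1665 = -0.34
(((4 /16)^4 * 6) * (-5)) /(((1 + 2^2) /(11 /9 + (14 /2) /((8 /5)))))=-403 /3072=-0.13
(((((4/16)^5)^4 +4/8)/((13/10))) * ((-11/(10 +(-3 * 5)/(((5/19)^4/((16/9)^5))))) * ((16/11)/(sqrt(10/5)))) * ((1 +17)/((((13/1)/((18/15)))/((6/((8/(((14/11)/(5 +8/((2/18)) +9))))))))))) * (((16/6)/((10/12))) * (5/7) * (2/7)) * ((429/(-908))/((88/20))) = -1643415634625535275625 * sqrt(2)/22934240332873011085132693504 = -0.00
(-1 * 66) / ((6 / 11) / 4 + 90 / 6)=-484 / 111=-4.36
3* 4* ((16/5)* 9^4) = 1259712/5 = 251942.40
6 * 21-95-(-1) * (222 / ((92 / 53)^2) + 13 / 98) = 21734067 / 207368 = 104.81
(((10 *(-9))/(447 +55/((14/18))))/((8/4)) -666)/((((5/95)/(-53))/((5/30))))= 270088477/2416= 111791.59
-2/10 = -1/5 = -0.20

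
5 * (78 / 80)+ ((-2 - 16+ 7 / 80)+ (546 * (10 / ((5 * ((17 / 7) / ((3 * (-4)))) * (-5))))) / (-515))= -10599113 / 700400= -15.13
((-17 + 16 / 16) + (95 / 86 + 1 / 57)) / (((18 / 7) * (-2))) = 510517 / 176472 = 2.89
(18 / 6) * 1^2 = 3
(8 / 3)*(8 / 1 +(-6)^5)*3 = -62144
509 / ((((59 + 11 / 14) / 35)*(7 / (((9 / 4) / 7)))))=2545 / 186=13.68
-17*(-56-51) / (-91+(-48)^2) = 1819 / 2213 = 0.82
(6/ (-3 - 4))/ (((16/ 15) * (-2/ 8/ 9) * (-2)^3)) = -405/ 112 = -3.62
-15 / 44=-0.34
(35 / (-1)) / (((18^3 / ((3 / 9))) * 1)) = -35 / 17496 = -0.00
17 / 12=1.42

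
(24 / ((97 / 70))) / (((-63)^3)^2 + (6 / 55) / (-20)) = 0.00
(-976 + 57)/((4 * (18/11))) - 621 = -54821/72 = -761.40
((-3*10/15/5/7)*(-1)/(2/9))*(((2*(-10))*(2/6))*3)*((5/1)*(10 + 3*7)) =-5580/7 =-797.14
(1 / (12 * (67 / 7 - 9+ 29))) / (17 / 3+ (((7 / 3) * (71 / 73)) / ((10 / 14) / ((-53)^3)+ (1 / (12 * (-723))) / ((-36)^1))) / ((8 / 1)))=-265485451 / 16742896171574940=-0.00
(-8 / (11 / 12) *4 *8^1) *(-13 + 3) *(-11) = -30720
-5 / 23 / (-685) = 1 / 3151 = 0.00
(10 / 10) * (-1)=-1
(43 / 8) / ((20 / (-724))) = -7783 / 40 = -194.58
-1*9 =-9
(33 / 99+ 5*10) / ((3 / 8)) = 1208 / 9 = 134.22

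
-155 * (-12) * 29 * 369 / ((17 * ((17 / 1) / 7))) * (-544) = -4458464640 / 17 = -262262625.88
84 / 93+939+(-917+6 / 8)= 23.65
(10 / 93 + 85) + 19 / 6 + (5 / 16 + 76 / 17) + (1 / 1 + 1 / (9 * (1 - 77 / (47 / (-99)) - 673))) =171028884755 / 1818352368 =94.06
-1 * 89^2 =-7921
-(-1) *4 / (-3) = -4 / 3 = -1.33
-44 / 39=-1.13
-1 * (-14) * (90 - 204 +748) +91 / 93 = 825559 / 93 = 8876.98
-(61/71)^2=-3721/5041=-0.74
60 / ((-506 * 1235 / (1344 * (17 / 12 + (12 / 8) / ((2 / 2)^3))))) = -23520 / 62491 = -0.38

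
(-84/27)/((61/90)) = -280/61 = -4.59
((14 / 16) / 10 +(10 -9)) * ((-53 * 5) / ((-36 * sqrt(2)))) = 1537 * sqrt(2) / 384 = 5.66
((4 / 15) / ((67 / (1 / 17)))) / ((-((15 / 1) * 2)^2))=-1 / 3844125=-0.00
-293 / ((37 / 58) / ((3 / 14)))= -25491 / 259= -98.42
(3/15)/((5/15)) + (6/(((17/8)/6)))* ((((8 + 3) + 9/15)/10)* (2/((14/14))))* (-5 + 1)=-66561/425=-156.61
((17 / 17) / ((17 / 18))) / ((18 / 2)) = 2 / 17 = 0.12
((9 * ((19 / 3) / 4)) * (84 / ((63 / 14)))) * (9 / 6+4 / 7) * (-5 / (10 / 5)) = -1377.50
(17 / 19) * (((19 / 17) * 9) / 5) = 9 / 5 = 1.80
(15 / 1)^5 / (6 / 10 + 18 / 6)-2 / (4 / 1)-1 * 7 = 210930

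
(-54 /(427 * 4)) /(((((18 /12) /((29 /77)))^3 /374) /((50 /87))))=-5718800 /53165343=-0.11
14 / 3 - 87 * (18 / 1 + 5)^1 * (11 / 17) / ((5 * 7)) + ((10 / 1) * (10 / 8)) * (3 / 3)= -70781 / 3570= -19.83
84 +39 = 123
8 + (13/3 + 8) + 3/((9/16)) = 77/3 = 25.67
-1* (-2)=2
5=5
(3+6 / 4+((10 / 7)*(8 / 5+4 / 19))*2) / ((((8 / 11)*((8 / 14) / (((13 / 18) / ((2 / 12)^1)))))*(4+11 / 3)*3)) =367939 / 83904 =4.39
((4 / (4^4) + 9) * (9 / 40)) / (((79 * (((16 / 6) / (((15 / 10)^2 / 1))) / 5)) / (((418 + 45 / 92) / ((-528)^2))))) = 0.00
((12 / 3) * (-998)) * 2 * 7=-55888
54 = 54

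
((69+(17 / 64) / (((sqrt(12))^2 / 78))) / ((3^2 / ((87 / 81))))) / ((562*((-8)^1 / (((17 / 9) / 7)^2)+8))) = -75873193 / 514624389120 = -0.00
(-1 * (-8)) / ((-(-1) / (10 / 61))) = 80 / 61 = 1.31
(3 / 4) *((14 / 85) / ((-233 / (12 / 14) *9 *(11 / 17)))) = -1 / 12815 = -0.00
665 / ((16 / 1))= 665 / 16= 41.56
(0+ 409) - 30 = 379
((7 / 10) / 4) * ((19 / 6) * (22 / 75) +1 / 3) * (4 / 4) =497 / 2250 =0.22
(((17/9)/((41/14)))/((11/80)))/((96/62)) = 36890/12177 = 3.03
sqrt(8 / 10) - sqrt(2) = -sqrt(2) + 2 * sqrt(5) / 5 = -0.52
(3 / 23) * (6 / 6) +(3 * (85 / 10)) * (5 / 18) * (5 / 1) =9811 / 276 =35.55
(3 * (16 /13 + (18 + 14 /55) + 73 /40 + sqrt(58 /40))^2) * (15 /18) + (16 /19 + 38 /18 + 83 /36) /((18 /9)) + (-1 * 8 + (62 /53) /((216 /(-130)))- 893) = 24379 * sqrt(145) /2288 + 17070988146913 /71166446208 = 368.18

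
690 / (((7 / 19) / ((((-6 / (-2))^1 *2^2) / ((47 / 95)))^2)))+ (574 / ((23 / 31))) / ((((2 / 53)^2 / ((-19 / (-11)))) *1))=15963583088381 / 7824278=2040262.77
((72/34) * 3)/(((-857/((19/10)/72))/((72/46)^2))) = -18468/38535005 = -0.00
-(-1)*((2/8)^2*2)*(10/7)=0.18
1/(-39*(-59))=1/2301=0.00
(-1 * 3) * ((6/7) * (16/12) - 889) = 18645/7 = 2663.57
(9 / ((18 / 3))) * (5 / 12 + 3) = 41 / 8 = 5.12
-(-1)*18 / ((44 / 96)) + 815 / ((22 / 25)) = 21239 / 22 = 965.41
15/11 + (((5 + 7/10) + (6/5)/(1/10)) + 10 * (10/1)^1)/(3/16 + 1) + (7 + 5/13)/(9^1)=4128479/40755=101.30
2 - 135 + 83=-50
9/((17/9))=81/17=4.76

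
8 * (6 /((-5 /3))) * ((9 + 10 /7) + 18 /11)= -133776 /385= -347.47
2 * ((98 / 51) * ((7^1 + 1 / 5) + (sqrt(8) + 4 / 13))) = 392 * sqrt(2) / 51 + 95648 / 3315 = 39.72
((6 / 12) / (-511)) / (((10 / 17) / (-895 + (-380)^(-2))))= 2197045983 / 1475768000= 1.49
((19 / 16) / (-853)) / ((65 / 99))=-1881 / 887120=-0.00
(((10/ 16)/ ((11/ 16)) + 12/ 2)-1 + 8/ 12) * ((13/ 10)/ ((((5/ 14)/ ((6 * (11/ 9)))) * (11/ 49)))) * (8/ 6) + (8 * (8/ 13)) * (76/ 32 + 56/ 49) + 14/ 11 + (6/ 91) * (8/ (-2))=716798534/ 675675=1060.86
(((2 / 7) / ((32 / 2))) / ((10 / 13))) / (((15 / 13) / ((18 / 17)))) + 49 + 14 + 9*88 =20349507 / 23800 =855.02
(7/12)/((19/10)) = 35/114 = 0.31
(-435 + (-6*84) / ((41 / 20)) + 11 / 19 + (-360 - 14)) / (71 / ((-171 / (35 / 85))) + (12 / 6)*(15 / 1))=-125655840 / 3555233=-35.34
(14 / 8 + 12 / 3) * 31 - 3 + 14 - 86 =413 / 4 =103.25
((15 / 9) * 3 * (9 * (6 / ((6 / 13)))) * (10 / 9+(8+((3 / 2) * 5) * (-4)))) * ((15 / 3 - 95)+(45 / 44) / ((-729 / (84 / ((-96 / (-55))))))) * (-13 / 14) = -9271665325 / 9072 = -1022008.96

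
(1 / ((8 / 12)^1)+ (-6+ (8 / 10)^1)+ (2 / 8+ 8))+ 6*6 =811 / 20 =40.55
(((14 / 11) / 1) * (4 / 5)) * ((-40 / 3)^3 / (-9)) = 716800 / 2673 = 268.16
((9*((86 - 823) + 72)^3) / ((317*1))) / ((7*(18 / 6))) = -126034125 / 317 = -397583.99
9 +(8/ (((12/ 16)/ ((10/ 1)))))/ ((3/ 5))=1681/ 9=186.78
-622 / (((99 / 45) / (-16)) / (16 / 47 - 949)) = -2218649120 / 517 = -4291390.95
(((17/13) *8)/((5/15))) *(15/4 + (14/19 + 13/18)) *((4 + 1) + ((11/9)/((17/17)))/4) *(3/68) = 680533/17784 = 38.27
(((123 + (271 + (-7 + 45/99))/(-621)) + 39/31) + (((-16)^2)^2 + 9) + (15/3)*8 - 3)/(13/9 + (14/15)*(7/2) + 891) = 69569663675/948383403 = 73.36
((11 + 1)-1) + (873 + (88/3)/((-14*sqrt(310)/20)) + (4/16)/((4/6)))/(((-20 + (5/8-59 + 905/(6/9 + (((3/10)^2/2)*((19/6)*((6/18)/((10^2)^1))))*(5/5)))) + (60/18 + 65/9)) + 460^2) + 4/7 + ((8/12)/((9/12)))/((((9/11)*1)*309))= 2489423593665313778/214993824287753007-169080384*sqrt(310)/266283453310973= 11.58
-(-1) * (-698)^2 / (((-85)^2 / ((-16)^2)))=124724224 / 7225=17262.87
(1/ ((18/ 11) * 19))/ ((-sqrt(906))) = -11 * sqrt(906)/ 309852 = -0.00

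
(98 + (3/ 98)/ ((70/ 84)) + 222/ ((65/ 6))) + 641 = 483820/ 637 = 759.53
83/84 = 0.99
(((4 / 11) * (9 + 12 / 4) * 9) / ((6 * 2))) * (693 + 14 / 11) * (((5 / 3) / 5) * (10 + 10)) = 1832880 / 121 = 15147.77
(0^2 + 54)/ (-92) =-27/ 46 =-0.59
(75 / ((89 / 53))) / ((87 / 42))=55650 / 2581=21.56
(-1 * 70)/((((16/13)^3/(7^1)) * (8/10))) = -2691325/8192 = -328.53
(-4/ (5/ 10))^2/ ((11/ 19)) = 1216/ 11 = 110.55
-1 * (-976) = 976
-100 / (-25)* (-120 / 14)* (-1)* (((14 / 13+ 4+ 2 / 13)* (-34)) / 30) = -18496 / 91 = -203.25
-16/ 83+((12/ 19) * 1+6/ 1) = 10154/ 1577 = 6.44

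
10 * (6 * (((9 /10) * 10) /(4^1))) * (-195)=-26325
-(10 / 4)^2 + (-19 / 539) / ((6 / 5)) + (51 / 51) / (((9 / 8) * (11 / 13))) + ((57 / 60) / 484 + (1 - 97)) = -432125521 / 4268880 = -101.23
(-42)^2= 1764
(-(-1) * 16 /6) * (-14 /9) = -112 /27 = -4.15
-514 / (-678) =257 / 339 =0.76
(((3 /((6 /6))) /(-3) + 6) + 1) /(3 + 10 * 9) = 2 /31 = 0.06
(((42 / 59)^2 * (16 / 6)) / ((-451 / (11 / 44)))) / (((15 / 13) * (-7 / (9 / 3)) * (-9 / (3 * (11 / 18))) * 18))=-0.00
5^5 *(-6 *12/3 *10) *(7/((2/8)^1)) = -21000000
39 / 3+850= 863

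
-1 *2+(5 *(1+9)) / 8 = 17 / 4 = 4.25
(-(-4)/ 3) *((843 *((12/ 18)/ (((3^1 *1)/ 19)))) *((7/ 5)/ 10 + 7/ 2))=3886792/ 225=17274.63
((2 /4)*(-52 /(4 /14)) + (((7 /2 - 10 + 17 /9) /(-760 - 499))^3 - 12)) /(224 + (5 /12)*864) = -1198759136245597 /6796847921372352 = -0.18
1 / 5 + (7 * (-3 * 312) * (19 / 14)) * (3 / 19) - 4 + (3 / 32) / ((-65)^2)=-190334557 / 135200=-1407.80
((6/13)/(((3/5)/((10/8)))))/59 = 25/1534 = 0.02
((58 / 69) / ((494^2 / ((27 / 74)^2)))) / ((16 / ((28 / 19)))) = 49329 / 1167962152864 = 0.00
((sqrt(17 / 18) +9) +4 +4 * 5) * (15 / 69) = 7.39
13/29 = 0.45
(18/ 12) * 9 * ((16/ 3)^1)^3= 2048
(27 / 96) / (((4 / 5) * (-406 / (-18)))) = 405 / 25984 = 0.02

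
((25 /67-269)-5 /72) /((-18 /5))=6480955 /86832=74.64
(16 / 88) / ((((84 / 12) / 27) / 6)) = 324 / 77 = 4.21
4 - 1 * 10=-6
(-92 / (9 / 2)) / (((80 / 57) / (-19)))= 8303 / 30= 276.77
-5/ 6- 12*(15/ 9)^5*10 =-250135/ 162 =-1544.04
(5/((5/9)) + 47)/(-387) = -56/387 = -0.14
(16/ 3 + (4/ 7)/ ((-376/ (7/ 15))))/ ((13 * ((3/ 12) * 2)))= 7519/ 9165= 0.82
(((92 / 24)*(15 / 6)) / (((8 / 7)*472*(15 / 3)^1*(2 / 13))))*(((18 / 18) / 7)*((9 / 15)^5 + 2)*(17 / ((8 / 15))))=33003919 / 151040000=0.22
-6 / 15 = -2 / 5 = -0.40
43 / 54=0.80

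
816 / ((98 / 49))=408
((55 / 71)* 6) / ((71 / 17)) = 5610 / 5041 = 1.11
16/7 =2.29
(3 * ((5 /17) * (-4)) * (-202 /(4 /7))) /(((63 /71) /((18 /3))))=143420 /17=8436.47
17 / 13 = 1.31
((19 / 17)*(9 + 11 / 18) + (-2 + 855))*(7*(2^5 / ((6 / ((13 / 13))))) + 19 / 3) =34623955 / 918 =37716.73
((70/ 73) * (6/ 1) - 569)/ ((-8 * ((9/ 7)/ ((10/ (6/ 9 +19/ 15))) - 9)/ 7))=-50368325/ 894396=-56.32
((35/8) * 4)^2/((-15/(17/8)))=-4165/96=-43.39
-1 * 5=-5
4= 4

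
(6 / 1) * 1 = 6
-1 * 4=-4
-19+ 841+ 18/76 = 31245/38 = 822.24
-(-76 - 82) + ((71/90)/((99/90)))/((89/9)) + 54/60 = 1556341/9790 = 158.97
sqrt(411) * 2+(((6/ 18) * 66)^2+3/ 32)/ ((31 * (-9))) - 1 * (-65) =2 * sqrt(411)+564829/ 8928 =103.81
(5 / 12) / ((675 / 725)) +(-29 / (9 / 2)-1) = -2267 / 324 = -7.00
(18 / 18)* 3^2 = 9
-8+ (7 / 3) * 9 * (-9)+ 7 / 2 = -387 / 2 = -193.50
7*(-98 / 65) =-686 / 65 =-10.55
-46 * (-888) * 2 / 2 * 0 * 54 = 0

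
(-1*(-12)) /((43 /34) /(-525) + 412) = 214200 /7354157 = 0.03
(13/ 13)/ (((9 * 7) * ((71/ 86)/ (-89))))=-7654/ 4473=-1.71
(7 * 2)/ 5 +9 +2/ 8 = 241/ 20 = 12.05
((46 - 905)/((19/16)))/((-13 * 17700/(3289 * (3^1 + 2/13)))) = 35641628/1092975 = 32.61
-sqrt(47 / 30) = -sqrt(1410) / 30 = -1.25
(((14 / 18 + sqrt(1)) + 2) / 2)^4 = 83521 / 6561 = 12.73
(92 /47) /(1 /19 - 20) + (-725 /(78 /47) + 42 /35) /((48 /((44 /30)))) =-33537506501 /2500945200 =-13.41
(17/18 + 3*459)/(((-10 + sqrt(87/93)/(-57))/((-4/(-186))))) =-2.96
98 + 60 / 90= 296 / 3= 98.67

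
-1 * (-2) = 2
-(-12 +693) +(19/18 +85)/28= -341675/504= -677.93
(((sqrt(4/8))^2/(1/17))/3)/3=17/18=0.94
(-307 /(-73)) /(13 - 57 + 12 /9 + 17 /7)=-0.10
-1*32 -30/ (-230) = -733/ 23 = -31.87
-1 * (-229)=229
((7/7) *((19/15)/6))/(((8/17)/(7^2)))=15827/720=21.98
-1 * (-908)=908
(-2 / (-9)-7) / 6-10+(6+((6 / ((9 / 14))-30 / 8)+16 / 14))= 1.60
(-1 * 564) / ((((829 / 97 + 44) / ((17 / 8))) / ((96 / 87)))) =-1240048 / 49271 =-25.17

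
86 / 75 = 1.15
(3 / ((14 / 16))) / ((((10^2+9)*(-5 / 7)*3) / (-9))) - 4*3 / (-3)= 4.13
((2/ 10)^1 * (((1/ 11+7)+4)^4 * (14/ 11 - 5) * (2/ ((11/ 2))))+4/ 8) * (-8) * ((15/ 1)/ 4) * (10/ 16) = 1089811736445/ 14172488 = 76896.29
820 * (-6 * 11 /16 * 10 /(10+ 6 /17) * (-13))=679575 /16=42473.44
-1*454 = -454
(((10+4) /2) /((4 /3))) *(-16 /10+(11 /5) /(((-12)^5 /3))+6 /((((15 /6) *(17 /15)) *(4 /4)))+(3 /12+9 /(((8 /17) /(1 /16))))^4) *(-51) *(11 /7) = -99235443971191 /48318382080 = -2053.78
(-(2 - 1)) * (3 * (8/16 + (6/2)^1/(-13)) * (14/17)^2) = -2058/3757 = -0.55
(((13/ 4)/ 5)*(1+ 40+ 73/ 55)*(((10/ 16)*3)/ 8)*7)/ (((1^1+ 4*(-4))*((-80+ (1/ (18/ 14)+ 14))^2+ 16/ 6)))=-306423/ 433444000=-0.00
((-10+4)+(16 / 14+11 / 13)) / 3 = -365 / 273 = -1.34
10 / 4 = 5 / 2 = 2.50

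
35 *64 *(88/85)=39424/17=2319.06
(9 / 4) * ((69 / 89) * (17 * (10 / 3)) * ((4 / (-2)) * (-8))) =140760 / 89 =1581.57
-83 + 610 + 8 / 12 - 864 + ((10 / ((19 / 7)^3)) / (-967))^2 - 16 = -46499634674763613 / 131976257455227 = -352.33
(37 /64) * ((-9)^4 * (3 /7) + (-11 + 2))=181485 /112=1620.40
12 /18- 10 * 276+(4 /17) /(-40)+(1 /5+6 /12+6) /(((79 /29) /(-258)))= -136739771 /40290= -3393.89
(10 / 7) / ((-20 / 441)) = -63 / 2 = -31.50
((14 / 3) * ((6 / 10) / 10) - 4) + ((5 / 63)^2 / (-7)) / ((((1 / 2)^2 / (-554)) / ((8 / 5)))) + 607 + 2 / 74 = 15586545197 / 25699275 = 606.50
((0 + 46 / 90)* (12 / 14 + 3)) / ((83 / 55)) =759 / 581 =1.31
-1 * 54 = -54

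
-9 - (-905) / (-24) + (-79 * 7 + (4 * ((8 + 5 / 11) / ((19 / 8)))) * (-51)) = -6650761 / 5016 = -1325.91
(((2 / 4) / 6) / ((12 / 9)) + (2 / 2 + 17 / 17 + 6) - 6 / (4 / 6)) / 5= -3 / 16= -0.19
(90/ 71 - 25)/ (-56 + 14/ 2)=1685/ 3479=0.48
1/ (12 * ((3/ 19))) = 19/ 36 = 0.53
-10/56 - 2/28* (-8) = 11/28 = 0.39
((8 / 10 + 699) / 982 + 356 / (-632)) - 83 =-16068472 / 193945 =-82.85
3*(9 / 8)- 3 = 3 / 8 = 0.38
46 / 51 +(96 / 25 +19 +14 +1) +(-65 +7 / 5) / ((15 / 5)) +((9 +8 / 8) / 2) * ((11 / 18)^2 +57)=41917153 / 137700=304.41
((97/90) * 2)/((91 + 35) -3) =97/5535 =0.02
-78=-78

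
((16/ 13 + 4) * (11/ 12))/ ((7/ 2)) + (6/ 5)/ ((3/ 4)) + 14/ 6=2413/ 455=5.30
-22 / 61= -0.36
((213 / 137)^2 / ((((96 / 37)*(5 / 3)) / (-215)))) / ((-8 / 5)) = 75.11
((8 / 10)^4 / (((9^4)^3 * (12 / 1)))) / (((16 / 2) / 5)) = 0.00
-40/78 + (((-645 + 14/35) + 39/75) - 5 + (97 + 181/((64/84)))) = -4914473/15600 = -315.03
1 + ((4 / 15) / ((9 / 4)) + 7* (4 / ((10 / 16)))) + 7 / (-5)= 1202 / 27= 44.52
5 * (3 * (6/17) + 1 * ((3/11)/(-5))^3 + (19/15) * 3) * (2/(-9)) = -27484232/5091075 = -5.40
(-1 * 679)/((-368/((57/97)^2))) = 22743/35696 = 0.64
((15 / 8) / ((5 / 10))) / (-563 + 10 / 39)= -585 / 87788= -0.01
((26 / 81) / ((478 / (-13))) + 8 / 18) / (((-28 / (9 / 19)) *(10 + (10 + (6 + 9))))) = -241 / 1144332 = -0.00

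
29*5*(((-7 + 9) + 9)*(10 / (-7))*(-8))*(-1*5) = -638000 / 7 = -91142.86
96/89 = 1.08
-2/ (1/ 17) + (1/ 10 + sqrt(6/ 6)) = -32.90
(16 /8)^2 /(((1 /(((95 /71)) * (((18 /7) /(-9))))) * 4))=-190 /497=-0.38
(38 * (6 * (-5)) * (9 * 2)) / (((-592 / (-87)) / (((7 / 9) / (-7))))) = 24795 / 74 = 335.07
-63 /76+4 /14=-289 /532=-0.54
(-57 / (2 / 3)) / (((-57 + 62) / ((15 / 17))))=-513 / 34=-15.09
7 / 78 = 0.09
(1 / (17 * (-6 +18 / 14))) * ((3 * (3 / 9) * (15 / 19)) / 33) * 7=-245 / 117249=-0.00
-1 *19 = -19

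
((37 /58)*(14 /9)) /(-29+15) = -37 /522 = -0.07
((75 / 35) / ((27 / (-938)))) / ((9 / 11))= -7370 / 81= -90.99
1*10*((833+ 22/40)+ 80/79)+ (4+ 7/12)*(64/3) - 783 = 10893095/1422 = 7660.40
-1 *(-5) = 5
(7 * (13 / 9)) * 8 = 728 / 9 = 80.89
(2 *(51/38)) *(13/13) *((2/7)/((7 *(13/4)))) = 408/12103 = 0.03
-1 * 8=-8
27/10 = 2.70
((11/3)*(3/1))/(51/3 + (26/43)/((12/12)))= 473/757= 0.62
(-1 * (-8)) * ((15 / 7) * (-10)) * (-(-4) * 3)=-14400 / 7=-2057.14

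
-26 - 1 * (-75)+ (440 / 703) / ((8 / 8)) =34887 / 703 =49.63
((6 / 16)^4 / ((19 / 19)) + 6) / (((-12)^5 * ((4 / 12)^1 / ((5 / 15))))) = -8219 / 339738624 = -0.00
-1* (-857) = 857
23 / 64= 0.36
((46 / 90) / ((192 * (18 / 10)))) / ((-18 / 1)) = -23 / 279936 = -0.00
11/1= 11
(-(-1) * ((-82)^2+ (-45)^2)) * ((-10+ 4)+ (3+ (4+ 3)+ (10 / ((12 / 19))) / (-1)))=-103529.83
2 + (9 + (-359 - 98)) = -446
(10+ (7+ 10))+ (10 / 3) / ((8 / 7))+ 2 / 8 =181 / 6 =30.17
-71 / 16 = -4.44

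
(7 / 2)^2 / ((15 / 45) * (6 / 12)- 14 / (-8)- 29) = -147 / 325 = -0.45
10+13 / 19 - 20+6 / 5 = -771 / 95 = -8.12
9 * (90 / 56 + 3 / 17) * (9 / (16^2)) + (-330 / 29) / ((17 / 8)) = -16929219 / 3533824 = -4.79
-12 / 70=-6 / 35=-0.17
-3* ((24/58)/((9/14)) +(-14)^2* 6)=-102368/29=-3529.93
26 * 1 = 26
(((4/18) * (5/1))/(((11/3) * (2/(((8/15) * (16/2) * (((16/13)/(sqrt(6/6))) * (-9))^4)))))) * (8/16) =1528823808/314171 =4866.22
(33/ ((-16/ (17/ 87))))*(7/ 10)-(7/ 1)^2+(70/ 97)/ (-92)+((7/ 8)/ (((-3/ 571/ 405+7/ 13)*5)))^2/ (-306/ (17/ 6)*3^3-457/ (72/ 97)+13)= -8181739720025344286303/ 165991925877445965712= -49.29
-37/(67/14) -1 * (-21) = 889/67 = 13.27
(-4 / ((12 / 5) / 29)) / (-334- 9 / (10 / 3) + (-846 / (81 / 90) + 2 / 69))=0.04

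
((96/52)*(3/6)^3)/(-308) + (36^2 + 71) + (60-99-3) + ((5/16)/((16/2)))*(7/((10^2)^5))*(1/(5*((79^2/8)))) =1324414343080000007007/999558560000000000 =1325.00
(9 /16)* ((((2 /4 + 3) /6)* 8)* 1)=21 /8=2.62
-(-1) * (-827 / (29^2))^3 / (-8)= 565609283 / 4758586568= 0.12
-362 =-362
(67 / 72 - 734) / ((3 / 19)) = -1002839 / 216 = -4642.77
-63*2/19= -126/19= -6.63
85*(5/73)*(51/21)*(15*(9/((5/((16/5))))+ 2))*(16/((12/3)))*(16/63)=17941120/10731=1671.90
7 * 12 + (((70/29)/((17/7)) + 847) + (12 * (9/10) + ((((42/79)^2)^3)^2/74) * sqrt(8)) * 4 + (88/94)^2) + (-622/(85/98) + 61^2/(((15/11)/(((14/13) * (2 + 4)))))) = 120517877946558726144 * sqrt(2)/2186385908171943675113317 + 1266440212129/70787405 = 17890.76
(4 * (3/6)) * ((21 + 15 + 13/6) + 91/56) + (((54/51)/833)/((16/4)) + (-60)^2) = 625279009/169932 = 3679.58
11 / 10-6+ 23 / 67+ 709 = 471977 / 670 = 704.44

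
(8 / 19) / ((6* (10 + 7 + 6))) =4 / 1311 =0.00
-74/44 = -37/22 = -1.68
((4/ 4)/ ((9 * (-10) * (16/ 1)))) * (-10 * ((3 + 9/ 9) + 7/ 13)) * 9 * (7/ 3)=413/ 624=0.66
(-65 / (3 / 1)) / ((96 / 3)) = -65 / 96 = -0.68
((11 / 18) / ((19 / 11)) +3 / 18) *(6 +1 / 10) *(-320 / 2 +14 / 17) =-2448479 / 4845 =-505.36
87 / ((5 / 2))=174 / 5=34.80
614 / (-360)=-307 / 180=-1.71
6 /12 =1 /2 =0.50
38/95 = 2/5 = 0.40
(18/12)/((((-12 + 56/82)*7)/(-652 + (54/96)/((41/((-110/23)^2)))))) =169613061/13745536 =12.34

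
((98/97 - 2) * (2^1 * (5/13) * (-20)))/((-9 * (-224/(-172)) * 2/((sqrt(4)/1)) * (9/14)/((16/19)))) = -1100800/646893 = -1.70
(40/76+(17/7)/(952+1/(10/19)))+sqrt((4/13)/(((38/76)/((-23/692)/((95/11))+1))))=670960/1268687+sqrt(27983249970)/213655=1.31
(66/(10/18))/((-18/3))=-99/5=-19.80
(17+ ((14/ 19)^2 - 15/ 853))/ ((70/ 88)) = 237451896/ 10777655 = 22.03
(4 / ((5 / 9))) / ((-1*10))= -0.72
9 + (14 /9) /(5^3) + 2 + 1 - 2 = 11264 /1125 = 10.01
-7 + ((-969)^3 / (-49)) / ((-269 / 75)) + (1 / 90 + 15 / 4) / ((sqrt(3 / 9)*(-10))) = -68239082942 / 13181 - 677*sqrt(3) / 1800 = -5177080.00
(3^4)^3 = 531441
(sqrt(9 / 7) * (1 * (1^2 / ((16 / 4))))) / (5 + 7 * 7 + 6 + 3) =sqrt(7) / 588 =0.00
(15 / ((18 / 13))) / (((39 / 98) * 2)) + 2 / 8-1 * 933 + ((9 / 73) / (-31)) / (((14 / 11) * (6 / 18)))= -524168195 / 570276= -919.15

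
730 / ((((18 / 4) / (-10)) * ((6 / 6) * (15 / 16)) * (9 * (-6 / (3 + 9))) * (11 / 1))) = 93440 / 2673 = 34.96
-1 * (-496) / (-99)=-496 / 99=-5.01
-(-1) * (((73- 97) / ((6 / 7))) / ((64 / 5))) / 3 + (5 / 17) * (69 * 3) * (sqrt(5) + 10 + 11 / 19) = 1035 * sqrt(5) / 17 + 9974375 / 15504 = 779.48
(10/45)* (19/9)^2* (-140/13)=-101080/9477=-10.67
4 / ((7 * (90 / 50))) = 20 / 63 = 0.32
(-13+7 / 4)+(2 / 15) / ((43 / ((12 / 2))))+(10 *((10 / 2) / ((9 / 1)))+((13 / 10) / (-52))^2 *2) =-5.67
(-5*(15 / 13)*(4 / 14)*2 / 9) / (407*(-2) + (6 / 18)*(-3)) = 0.00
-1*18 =-18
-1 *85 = -85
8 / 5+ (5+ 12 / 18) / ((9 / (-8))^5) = -1368104 / 885735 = -1.54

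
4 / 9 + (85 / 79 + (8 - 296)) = -203687 / 711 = -286.48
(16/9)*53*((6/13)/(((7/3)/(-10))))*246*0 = 0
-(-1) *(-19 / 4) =-19 / 4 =-4.75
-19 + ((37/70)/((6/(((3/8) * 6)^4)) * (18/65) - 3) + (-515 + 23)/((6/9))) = -13282453/17542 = -757.18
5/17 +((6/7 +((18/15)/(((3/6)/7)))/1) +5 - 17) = 3541/595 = 5.95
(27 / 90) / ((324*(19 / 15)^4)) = 375 / 1042568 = 0.00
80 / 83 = 0.96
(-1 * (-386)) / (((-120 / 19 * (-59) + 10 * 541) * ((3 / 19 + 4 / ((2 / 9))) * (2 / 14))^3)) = 8627119879 / 2255830239375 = 0.00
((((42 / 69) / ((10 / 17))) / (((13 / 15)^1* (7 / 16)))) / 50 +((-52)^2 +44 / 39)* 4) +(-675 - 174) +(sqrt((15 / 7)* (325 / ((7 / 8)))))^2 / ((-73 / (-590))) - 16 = 1314577373623 / 80214225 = 16388.33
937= 937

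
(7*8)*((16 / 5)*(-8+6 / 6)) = -6272 / 5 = -1254.40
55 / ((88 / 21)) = 105 / 8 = 13.12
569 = 569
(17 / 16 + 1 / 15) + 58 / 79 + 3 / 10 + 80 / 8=230617 / 18960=12.16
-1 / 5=-0.20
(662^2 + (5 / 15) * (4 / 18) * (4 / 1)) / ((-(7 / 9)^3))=-319480092 / 343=-931428.84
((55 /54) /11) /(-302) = -5 /16308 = -0.00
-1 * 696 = -696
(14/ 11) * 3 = 42/ 11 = 3.82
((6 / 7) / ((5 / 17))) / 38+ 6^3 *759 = 109022811 / 665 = 163944.08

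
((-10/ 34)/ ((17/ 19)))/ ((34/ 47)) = -4465/ 9826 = -0.45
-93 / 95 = -0.98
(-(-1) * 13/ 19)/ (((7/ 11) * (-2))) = -143/ 266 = -0.54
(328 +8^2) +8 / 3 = 1184 / 3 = 394.67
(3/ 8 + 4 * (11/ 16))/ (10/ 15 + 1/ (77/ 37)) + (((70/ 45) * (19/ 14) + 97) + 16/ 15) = 1963367/ 19080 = 102.90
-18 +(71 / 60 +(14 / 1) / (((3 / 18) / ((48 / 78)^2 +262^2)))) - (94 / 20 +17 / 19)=1110897866219 / 192660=5766105.40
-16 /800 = -1 /50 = -0.02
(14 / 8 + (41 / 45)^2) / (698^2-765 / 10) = 20899 / 3945732750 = 0.00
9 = 9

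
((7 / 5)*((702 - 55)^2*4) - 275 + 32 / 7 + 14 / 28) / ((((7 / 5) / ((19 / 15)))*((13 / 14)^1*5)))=3117440827 / 6825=456767.89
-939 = -939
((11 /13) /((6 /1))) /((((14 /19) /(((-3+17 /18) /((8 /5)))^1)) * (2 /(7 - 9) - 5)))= 0.04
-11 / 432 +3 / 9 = 133 / 432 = 0.31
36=36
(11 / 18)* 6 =11 / 3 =3.67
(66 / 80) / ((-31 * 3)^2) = 0.00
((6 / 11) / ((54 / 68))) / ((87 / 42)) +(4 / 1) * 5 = 58372 / 2871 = 20.33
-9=-9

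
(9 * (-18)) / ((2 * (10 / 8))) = -324 / 5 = -64.80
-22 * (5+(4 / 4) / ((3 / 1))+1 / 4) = -737 / 6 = -122.83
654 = 654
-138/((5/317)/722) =-31584612/5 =-6316922.40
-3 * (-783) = 2349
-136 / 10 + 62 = 242 / 5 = 48.40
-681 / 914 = -0.75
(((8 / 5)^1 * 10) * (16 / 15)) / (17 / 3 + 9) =64 / 55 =1.16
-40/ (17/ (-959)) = 38360/ 17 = 2256.47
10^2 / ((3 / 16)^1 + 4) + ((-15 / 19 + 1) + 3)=34487 / 1273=27.09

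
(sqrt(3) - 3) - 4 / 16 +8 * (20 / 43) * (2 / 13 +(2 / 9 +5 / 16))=-13843 / 20124 +sqrt(3)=1.04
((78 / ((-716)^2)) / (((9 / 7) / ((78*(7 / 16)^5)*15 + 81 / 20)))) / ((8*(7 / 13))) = 3367454961 / 5375587778560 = 0.00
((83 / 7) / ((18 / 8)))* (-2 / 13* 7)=-664 / 117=-5.68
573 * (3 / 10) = 1719 / 10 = 171.90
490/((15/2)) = 196/3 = 65.33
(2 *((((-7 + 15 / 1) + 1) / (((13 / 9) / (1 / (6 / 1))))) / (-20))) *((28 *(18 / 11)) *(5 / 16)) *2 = -1701 / 572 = -2.97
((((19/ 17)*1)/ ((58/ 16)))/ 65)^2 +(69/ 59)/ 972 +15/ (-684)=-1930494104746/ 93241914752025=-0.02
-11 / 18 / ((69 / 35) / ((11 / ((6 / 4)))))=-4235 / 1863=-2.27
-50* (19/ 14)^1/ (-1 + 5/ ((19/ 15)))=-9025/ 392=-23.02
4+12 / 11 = 56 / 11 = 5.09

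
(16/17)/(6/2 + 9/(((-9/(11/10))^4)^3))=502096953744000000000000/1600434040112353282404257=0.31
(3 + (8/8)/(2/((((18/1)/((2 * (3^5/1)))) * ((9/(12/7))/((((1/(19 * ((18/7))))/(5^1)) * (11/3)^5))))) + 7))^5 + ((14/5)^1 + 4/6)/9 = 11704901916317151235465883703016268/45863520571914121833748329914865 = 255.21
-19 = -19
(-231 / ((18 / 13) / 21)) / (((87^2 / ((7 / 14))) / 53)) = -371371 / 30276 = -12.27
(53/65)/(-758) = -53/49270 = -0.00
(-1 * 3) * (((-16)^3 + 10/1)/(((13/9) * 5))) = 110322/65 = 1697.26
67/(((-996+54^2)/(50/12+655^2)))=14971.33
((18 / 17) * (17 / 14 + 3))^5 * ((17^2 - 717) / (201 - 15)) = -3011376965124438 / 739769634569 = -4070.70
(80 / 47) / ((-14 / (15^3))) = -135000 / 329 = -410.33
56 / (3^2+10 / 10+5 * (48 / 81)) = 108 / 25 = 4.32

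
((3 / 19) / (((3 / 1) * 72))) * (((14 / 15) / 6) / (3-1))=7 / 123120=0.00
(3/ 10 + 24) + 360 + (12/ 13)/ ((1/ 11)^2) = 64479/ 130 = 495.99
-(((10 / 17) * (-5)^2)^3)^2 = -244140625000000 / 24137569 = -10114549.03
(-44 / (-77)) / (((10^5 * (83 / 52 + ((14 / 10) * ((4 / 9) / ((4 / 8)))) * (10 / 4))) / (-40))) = -468 / 9638125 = -0.00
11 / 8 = 1.38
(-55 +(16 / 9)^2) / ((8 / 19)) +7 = -75245 / 648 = -116.12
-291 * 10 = -2910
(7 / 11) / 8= 7 / 88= 0.08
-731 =-731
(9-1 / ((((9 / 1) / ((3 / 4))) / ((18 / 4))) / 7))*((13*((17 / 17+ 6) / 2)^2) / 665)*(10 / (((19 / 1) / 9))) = 41769 / 5776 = 7.23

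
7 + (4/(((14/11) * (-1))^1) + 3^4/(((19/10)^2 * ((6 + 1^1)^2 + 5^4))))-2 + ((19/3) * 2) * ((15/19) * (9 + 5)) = 141.89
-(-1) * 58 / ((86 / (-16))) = -464 / 43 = -10.79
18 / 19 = 0.95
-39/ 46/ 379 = -39/ 17434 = -0.00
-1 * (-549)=549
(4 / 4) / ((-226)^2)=1 / 51076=0.00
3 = 3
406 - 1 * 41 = 365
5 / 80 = 1 / 16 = 0.06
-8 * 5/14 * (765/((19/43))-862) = -2483.76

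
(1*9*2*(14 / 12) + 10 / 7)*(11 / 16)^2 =18997 / 1792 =10.60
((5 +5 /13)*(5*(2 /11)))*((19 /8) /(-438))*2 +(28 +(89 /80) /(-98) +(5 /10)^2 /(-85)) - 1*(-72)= 83422347823 /834785952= 99.93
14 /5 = 2.80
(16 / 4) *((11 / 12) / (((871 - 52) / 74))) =814 / 2457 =0.33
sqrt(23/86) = sqrt(1978)/86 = 0.52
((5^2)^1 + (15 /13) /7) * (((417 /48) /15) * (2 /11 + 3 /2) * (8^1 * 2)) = 1177747 /3003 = 392.19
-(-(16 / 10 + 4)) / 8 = 7 / 10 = 0.70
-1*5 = -5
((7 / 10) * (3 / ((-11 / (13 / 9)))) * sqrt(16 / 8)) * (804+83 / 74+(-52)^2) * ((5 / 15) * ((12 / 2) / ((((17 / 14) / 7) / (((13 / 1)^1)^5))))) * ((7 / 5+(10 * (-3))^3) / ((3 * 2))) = 26360568768197.81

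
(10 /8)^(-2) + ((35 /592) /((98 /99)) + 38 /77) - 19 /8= -2693487 /2279200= -1.18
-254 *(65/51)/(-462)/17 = 8255/200277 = 0.04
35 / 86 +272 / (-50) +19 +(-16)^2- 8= 261.97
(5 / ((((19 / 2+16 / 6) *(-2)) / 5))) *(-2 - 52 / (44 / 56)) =56250 / 803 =70.05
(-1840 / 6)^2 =846400 / 9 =94044.44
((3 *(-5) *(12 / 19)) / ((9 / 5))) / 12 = -25 / 57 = -0.44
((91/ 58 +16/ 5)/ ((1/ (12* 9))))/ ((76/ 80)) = 298728/ 551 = 542.16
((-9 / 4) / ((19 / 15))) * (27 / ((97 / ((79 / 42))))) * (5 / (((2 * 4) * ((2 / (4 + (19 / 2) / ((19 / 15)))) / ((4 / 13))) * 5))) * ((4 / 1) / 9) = -245295 / 2683408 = -0.09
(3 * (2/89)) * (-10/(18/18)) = -60/89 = -0.67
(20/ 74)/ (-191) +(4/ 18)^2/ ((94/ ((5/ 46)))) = -840275/ 618793587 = -0.00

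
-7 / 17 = -0.41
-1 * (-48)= 48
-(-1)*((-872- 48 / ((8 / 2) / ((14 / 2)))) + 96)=-860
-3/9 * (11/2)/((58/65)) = -2.05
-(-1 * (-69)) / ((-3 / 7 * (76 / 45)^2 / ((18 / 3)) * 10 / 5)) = 978075 / 5776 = 169.33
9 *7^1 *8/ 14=36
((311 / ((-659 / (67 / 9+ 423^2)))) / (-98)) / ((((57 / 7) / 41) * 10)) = 433.87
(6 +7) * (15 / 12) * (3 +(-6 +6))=195 / 4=48.75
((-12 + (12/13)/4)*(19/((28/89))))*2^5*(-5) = 113724.40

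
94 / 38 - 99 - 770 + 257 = -11581 / 19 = -609.53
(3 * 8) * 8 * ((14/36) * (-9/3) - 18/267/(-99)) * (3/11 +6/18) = -1461120/10769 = -135.68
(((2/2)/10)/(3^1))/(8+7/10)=1/261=0.00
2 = 2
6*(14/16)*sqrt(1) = 21/4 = 5.25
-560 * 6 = -3360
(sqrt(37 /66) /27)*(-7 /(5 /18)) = -0.70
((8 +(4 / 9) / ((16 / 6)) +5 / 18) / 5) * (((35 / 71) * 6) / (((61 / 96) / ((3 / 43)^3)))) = 919296 / 344344817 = 0.00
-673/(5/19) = -12787/5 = -2557.40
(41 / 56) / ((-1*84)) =-41 / 4704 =-0.01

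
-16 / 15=-1.07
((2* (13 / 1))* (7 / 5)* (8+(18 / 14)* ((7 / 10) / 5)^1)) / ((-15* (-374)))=37219 / 701250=0.05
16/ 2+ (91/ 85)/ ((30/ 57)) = 8529/ 850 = 10.03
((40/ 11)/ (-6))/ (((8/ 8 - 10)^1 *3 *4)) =5/ 891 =0.01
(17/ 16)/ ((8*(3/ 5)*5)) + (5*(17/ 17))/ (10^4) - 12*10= -5757851/ 48000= -119.96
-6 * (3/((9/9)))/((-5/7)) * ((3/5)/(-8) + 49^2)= 6050331/100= 60503.31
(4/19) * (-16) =-64/19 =-3.37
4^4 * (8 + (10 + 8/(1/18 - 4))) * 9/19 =2612736/1349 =1936.79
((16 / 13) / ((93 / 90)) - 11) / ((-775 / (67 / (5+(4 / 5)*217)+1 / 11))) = 18096834 / 3067968475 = 0.01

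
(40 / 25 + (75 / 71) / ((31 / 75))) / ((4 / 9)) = 411597 / 44020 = 9.35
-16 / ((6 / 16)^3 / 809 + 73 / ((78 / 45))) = -86155264 / 226779231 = -0.38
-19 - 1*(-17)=-2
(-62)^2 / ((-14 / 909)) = -1747098 / 7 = -249585.43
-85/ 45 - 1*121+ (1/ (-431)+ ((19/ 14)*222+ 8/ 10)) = 24328342/ 135765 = 179.19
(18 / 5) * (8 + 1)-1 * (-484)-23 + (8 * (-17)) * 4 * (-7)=21507 / 5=4301.40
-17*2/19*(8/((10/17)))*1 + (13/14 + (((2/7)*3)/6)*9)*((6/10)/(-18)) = -194797/7980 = -24.41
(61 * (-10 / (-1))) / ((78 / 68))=20740 / 39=531.79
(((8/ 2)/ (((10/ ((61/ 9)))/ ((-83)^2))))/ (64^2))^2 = 176592412441/ 8493465600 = 20.79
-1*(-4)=4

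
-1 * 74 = -74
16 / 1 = 16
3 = 3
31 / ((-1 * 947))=-31 / 947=-0.03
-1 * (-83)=83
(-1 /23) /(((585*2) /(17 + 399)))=-16 /1035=-0.02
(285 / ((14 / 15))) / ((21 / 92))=65550 / 49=1337.76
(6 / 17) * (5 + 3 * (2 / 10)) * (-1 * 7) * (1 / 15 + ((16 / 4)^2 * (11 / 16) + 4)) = -88592 / 425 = -208.45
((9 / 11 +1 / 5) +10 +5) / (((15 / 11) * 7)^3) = 106601 / 5788125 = 0.02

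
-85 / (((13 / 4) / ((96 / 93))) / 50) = -544000 / 403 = -1349.88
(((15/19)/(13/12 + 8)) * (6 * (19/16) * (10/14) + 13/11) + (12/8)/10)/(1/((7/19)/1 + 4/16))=104187297/242389840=0.43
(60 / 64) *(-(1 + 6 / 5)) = -33 / 16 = -2.06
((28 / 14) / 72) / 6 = 0.00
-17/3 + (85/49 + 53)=7213/147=49.07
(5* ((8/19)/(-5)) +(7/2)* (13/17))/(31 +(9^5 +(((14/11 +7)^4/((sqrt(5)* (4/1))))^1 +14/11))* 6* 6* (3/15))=535470341378217025/100939304045339417880104-2123472698462115* sqrt(5)/100939304045339417880104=0.00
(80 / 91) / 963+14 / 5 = 1227262 / 438165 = 2.80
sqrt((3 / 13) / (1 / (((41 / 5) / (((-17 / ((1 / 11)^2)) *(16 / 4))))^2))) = 41 *sqrt(39) / 534820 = 0.00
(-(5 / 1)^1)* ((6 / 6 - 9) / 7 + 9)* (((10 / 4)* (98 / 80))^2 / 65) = -18865 / 3328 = -5.67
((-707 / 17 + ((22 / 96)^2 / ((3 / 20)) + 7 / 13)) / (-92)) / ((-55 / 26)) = -0.21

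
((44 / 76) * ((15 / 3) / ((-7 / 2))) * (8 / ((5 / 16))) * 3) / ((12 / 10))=-7040 / 133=-52.93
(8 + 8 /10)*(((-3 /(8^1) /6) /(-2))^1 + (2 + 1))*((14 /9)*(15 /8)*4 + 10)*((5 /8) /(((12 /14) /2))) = 485485 /576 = 842.86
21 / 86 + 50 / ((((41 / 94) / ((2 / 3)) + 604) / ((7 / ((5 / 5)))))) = 321839 / 391042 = 0.82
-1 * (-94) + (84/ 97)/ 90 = 136784/ 1455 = 94.01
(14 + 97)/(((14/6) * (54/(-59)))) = -2183/42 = -51.98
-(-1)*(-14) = -14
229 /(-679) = -229 /679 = -0.34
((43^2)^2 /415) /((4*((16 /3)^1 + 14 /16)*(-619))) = -20512806 /38275865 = -0.54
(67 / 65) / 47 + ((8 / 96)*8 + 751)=6889226 / 9165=751.69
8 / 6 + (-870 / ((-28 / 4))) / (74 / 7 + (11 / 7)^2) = 2314 / 213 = 10.86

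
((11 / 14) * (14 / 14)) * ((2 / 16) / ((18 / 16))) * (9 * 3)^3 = 24057 / 14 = 1718.36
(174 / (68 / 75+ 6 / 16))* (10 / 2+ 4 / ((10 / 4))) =689040 / 769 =896.02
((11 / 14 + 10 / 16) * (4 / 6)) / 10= 79 / 840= 0.09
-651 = -651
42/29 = 1.45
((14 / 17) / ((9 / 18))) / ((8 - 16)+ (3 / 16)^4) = -0.21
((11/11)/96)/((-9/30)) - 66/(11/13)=-11237/144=-78.03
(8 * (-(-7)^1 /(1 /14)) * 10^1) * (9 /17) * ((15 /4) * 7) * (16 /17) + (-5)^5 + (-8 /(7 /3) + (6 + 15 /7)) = 201134062 /2023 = 99423.66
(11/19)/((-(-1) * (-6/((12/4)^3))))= -99/38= -2.61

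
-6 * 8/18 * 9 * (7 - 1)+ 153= 9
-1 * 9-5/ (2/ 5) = -43/ 2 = -21.50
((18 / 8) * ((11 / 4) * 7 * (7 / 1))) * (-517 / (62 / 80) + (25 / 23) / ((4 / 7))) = -9203001885 / 45632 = -201678.69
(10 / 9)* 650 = 6500 / 9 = 722.22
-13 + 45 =32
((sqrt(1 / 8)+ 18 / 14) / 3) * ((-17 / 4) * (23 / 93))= -391 / 868 - 391 * sqrt(2) / 4464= -0.57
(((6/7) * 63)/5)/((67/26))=1404/335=4.19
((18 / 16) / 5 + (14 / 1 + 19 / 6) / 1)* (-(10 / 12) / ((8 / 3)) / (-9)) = 2087 / 3456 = 0.60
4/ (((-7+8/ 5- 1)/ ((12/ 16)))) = -15/ 32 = -0.47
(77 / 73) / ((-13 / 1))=-77 / 949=-0.08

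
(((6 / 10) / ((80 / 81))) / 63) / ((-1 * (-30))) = 9 / 28000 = 0.00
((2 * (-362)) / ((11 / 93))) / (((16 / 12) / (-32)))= 1615968 / 11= 146906.18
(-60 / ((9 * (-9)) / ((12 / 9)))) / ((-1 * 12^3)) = -5 / 8748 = -0.00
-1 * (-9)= 9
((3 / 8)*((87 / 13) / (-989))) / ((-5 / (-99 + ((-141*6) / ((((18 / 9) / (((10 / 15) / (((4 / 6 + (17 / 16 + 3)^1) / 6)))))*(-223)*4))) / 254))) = -166112844741 / 3306237720760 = -0.05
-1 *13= -13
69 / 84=23 / 28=0.82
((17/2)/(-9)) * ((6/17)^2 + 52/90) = -4567/6885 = -0.66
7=7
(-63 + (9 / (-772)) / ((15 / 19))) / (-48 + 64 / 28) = 1702659 / 1235200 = 1.38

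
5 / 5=1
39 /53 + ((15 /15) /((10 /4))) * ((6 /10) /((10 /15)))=1452 /1325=1.10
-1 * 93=-93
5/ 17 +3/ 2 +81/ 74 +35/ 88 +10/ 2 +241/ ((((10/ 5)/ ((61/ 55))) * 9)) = 5238901/ 226440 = 23.14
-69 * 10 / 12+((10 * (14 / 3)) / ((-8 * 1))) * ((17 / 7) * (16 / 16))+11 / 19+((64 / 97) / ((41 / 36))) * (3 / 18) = -70.99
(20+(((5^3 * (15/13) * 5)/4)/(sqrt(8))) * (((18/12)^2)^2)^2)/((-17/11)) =-676603125 * sqrt(2)/905216 - 220/17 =-1069.99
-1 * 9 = -9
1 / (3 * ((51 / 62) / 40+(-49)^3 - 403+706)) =-0.00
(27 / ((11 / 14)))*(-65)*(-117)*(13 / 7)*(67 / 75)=23846238 / 55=433567.96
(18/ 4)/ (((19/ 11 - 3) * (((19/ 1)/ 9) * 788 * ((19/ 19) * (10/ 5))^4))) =-891/ 6707456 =-0.00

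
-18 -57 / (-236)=-4191 / 236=-17.76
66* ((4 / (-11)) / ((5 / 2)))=-48 / 5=-9.60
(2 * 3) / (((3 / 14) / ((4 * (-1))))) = -112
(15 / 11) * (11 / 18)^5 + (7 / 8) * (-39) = -21420631 / 629856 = -34.01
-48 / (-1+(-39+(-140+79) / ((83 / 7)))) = 1328 / 1249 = 1.06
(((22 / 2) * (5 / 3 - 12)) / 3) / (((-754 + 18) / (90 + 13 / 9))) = 280643 / 59616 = 4.71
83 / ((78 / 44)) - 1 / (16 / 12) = 7187 / 156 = 46.07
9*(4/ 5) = 7.20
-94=-94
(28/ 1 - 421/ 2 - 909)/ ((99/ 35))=-76405/ 198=-385.88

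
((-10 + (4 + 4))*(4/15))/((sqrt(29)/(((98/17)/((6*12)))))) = -98*sqrt(29)/66555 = -0.01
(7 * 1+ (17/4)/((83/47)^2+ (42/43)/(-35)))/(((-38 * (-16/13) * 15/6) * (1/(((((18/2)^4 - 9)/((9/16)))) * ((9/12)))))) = 174520524087/278897390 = 625.75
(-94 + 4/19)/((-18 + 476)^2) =-891/1992758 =-0.00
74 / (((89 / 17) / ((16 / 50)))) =10064 / 2225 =4.52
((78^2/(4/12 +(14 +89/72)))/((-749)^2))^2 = 191886050304/395492722113458641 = 0.00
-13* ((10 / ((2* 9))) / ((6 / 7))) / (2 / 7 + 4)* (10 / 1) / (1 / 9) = -3185 / 18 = -176.94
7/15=0.47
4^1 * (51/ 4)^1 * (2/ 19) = 102/ 19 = 5.37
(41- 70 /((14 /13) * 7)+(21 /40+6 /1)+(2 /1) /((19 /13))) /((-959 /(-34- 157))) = 40246183 /5101880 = 7.89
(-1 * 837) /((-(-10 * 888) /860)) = -11997 /148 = -81.06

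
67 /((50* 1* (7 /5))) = 67 /70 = 0.96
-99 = -99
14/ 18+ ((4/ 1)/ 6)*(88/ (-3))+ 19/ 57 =-18.44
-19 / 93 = -0.20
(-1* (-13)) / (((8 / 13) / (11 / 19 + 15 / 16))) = 77909 / 2432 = 32.03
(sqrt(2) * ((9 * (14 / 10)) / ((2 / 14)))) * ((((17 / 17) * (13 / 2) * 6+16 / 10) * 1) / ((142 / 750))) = 1342845 * sqrt(2) / 71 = 26747.46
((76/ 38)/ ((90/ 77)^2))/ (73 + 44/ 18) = 847/ 43650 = 0.02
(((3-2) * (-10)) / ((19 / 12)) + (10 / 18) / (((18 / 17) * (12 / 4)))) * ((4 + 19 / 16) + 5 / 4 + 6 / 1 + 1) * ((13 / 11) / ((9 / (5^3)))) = -1801028125 / 1329696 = -1354.47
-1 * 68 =-68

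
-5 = -5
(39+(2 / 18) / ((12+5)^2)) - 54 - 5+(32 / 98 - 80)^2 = 39517505197 / 6245001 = 6327.86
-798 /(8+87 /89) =-71022 /799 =-88.89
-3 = -3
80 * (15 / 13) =1200 / 13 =92.31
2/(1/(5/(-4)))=-5/2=-2.50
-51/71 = -0.72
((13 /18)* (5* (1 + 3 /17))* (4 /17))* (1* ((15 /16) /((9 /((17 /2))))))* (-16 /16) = -1625 /1836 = -0.89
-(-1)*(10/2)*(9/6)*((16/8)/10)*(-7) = -21/2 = -10.50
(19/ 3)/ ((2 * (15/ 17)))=323/ 90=3.59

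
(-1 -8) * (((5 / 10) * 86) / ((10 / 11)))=-425.70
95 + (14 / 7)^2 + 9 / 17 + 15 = 1947 / 17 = 114.53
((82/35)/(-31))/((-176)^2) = -41/16804480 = -0.00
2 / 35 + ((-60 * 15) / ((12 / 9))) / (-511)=503 / 365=1.38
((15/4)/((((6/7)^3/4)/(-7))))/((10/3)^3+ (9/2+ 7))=-36015/10484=-3.44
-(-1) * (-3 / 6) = -1 / 2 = -0.50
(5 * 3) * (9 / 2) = 135 / 2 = 67.50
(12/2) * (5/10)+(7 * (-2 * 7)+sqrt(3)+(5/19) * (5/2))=-3585/38+sqrt(3)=-92.61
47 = 47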